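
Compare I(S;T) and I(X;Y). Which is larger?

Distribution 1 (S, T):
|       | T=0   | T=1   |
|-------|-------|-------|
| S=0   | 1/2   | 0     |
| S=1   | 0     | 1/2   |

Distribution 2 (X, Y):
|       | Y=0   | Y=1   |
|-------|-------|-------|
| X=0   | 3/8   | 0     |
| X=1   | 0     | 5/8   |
Distribution 1 (S, T):
Marginal P(S) (row sums):
  P(S=0) = 1/2 + 0 = 1/2
  P(S=1) = 0 + 1/2 = 1/2
Marginal P(T) (column sums):
  P(T=0) = 1/2 + 0 = 1/2
  P(T=1) = 0 + 1/2 = 1/2

H(S) = -[(1/2)·log₂(1/2) + (1/2)·log₂(1/2)]
  = 0.5000 + 0.5000
  = 1.0000 bits
H(T) = -[(1/2)·log₂(1/2) + (1/2)·log₂(1/2)]
  = 0.5000 + 0.5000
  = 1.0000 bits
H(S,T) = -[(1/2)·log₂(1/2) + (1/2)·log₂(1/2)]
  = 0.5000 + 0.5000
  = 1.0000 bits

I(S;T) = H(S) + H(T) - H(S,T)
  = 1.0000 + 1.0000 - 1.0000
  = 1.0000 bits

Distribution 2 (X, Y):
Marginal P(X) (row sums):
  P(X=0) = 3/8 + 0 = 3/8
  P(X=1) = 0 + 5/8 = 5/8
Marginal P(Y) (column sums):
  P(Y=0) = 3/8 + 0 = 3/8
  P(Y=1) = 0 + 5/8 = 5/8

H(X) = -[(3/8)·log₂(3/8) + (5/8)·log₂(5/8)]
  = 0.5306 + 0.4238
  = 0.9544 bits
H(Y) = -[(3/8)·log₂(3/8) + (5/8)·log₂(5/8)]
  = 0.5306 + 0.4238
  = 0.9544 bits
H(X,Y) = -[(3/8)·log₂(3/8) + (5/8)·log₂(5/8)]
  = 0.5306 + 0.4238
  = 0.9544 bits

I(X;Y) = H(X) + H(Y) - H(X,Y)
  = 0.9544 + 0.9544 - 0.9544
  = 0.9544 bits

I(S;T) = 1.0000 bits > I(X;Y) = 0.9544 bits, so (S, T) has the higher mutual information (stronger dependence).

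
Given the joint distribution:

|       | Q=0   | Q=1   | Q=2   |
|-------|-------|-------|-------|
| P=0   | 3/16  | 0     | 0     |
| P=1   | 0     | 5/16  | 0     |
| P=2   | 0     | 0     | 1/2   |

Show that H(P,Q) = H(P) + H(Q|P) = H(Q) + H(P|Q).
Marginal P(P) (row sums):
  P(P=0) = 3/16 + 0 + 0 = 3/16
  P(P=1) = 0 + 5/16 + 0 = 5/16
  P(P=2) = 0 + 0 + 1/2 = 1/2
Marginal P(Q) (column sums):
  P(Q=0) = 3/16 + 0 + 0 = 3/16
  P(Q=1) = 0 + 5/16 + 0 = 5/16
  P(Q=2) = 0 + 0 + 1/2 = 1/2

Decomposition 1: H(P) + H(Q|P)
H(P) = -[(3/16)·log₂(3/16) + (5/16)·log₂(5/16) + (1/2)·log₂(1/2)]
  = 0.4528 + 0.5244 + 0.5000
  = 1.4772 bits
H(Q|P) = -Σ P(P,Q)·log₂ P(Q|P), where P(Q|P) = P(P,Q) / P(P)
  (cells with P(P,Q) = 0 contribute 0)
  (P=0,Q=0): P(Q|P) = (3/16)/(3/16) = 1;  -(3/16)·log₂(1) = 0.0000
  (P=1,Q=1): P(Q|P) = (5/16)/(5/16) = 1;  -(5/16)·log₂(1) = 0.0000
  (P=2,Q=2): P(Q|P) = (1/2)/(1/2) = 1;  -(1/2)·log₂(1) = 0.0000
H(Q|P) = 0.0000 + 0.0000 + 0.0000
  = 0.0000 bits
H(P) + H(Q|P) = 1.4772 + 0.0000 = 1.4772 bits

Decomposition 2: H(Q) + H(P|Q)
H(Q) = -[(3/16)·log₂(3/16) + (5/16)·log₂(5/16) + (1/2)·log₂(1/2)]
  = 0.4528 + 0.5244 + 0.5000
  = 1.4772 bits
H(P|Q) = -Σ P(P,Q)·log₂ P(P|Q), where P(P|Q) = P(P,Q) / P(Q)
  (cells with P(P,Q) = 0 contribute 0)
  (P=0,Q=0): P(P|Q) = (3/16)/(3/16) = 1;  -(3/16)·log₂(1) = 0.0000
  (P=1,Q=1): P(P|Q) = (5/16)/(5/16) = 1;  -(5/16)·log₂(1) = 0.0000
  (P=2,Q=2): P(P|Q) = (1/2)/(1/2) = 1;  -(1/2)·log₂(1) = 0.0000
H(P|Q) = 0.0000 + 0.0000 + 0.0000
  = 0.0000 bits
H(Q) + H(P|Q) = 1.4772 + 0.0000 = 1.4772 bits

Direct computation of the joint entropy:
H(P,Q) = -[(3/16)·log₂(3/16) + (5/16)·log₂(5/16) + (1/2)·log₂(1/2)]
  = 0.4528 + 0.5244 + 0.5000
  = 1.4772 bits

All three agree: H(P,Q) = 1.4772 bits ✓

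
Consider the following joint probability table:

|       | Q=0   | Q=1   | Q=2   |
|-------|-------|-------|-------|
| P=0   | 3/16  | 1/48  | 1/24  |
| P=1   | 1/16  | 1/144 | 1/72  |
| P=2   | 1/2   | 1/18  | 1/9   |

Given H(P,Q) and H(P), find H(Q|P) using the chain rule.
From the chain rule: H(P,Q) = H(P) + H(Q|P)
Therefore: H(Q|P) = H(P,Q) - H(P)

H(P,Q) = -[(3/16)·log₂(3/16) + (1/48)·log₂(1/48) + (1/24)·log₂(1/24) + (1/16)·log₂(1/16) + (1/144)·log₂(1/144) + (1/72)·log₂(1/72) + (1/2)·log₂(1/2) + (1/18)·log₂(1/18) + (1/9)·log₂(1/9)]
  = 0.4528 + 0.1164 + 0.1910 + 0.2500 + 0.0498 + 0.0857 + 0.5000 + 0.2317 + 0.3522
  = 2.2296 bits
Marginal P(P) (row sums):
  P(P=0) = 3/16 + 1/48 + 1/24 = 1/4
  P(P=1) = 1/16 + 1/144 + 1/72 = 1/12
  P(P=2) = 1/2 + 1/18 + 1/9 = 2/3
H(P) = -[(1/4)·log₂(1/4) + (1/12)·log₂(1/12) + (2/3)·log₂(2/3)]
  = 0.5000 + 0.2987 + 0.3900
  = 1.1887 bits

H(Q|P) = 2.2296 - 1.1887 = 1.0409 bits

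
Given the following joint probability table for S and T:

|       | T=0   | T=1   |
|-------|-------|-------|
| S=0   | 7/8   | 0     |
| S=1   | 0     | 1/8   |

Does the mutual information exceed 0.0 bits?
Marginal P(S) (row sums):
  P(S=0) = 7/8 + 0 = 7/8
  P(S=1) = 0 + 1/8 = 1/8
Marginal P(T) (column sums):
  P(T=0) = 7/8 + 0 = 7/8
  P(T=1) = 0 + 1/8 = 1/8

H(S) = -[(7/8)·log₂(7/8) + (1/8)·log₂(1/8)]
  = 0.1686 + 0.3750
  = 0.5436 bits
H(T) = -[(7/8)·log₂(7/8) + (1/8)·log₂(1/8)]
  = 0.1686 + 0.3750
  = 0.5436 bits
H(S,T) = -[(7/8)·log₂(7/8) + (1/8)·log₂(1/8)]
  = 0.1686 + 0.3750
  = 0.5436 bits

I(S;T) = H(S) + H(T) - H(S,T)
  = 0.5436 + 0.5436 - 0.5436
  = 0.5436 bits

Yes. I(S;T) = 0.5436 bits, which is > 0.0 bits.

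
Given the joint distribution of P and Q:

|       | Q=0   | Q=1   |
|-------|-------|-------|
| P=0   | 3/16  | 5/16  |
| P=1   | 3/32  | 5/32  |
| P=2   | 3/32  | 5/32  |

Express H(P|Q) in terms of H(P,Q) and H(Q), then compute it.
H(P|Q) = H(P,Q) - H(Q)

Marginal P(Q) (column sums):
  P(Q=0) = 3/16 + 3/32 + 3/32 = 3/8
  P(Q=1) = 5/16 + 5/32 + 5/32 = 5/8

H(P,Q) = -[(3/16)·log₂(3/16) + (5/16)·log₂(5/16) + (3/32)·log₂(3/32) + (5/32)·log₂(5/32) + (3/32)·log₂(3/32) + (5/32)·log₂(5/32)]
  = 0.4528 + 0.5244 + 0.3202 + 0.4184 + 0.3202 + 0.4184
  = 2.4544 bits
H(Q) = -[(3/8)·log₂(3/8) + (5/8)·log₂(5/8)]
  = 0.5306 + 0.4238
  = 0.9544 bits

H(P|Q) = 2.4544 - 0.9544 = 1.5000 bits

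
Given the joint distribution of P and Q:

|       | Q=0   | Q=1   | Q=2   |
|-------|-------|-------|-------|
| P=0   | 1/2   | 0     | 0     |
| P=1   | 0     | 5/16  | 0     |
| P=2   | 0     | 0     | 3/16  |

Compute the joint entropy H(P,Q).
H(P,Q) = -Σ P(P,Q) log₂ P(P,Q), summed over the non-zero cells:
H(P,Q) = -[(1/2)·log₂(1/2) + (5/16)·log₂(5/16) + (3/16)·log₂(3/16)]
  = 0.5000 + 0.5244 + 0.4528
  = 1.4772 bits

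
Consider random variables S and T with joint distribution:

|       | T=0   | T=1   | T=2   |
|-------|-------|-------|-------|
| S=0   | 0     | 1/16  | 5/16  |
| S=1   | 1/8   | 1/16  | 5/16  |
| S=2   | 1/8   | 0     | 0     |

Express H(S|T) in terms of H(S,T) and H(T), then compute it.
H(S|T) = H(S,T) - H(T)

Marginal P(T) (column sums):
  P(T=0) = 0 + 1/8 + 1/8 = 1/4
  P(T=1) = 1/16 + 1/16 + 0 = 1/8
  P(T=2) = 5/16 + 5/16 + 0 = 5/8

H(S,T) = -[(1/16)·log₂(1/16) + (5/16)·log₂(5/16) + (1/8)·log₂(1/8) + (1/16)·log₂(1/16) + (5/16)·log₂(5/16) + (1/8)·log₂(1/8)]
  = 0.2500 + 0.5244 + 0.3750 + 0.2500 + 0.5244 + 0.3750
  = 2.2988 bits
H(T) = -[(1/4)·log₂(1/4) + (1/8)·log₂(1/8) + (5/8)·log₂(5/8)]
  = 0.5000 + 0.3750 + 0.4238
  = 1.2988 bits

H(S|T) = 2.2988 - 1.2988 = 1.0000 bits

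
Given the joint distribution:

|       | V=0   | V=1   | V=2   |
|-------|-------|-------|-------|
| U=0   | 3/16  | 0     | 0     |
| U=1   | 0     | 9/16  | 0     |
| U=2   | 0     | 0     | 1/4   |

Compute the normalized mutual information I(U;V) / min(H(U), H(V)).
Marginal P(U) (row sums):
  P(U=0) = 3/16 + 0 + 0 = 3/16
  P(U=1) = 0 + 9/16 + 0 = 9/16
  P(U=2) = 0 + 0 + 1/4 = 1/4
Marginal P(V) (column sums):
  P(V=0) = 3/16 + 0 + 0 = 3/16
  P(V=1) = 0 + 9/16 + 0 = 9/16
  P(V=2) = 0 + 0 + 1/4 = 1/4

H(U) = -[(3/16)·log₂(3/16) + (9/16)·log₂(9/16) + (1/4)·log₂(1/4)]
  = 0.4528 + 0.4669 + 0.5000
  = 1.4197 bits
H(V) = -[(3/16)·log₂(3/16) + (9/16)·log₂(9/16) + (1/4)·log₂(1/4)]
  = 0.4528 + 0.4669 + 0.5000
  = 1.4197 bits
H(U,V) = -[(3/16)·log₂(3/16) + (9/16)·log₂(9/16) + (1/4)·log₂(1/4)]
  = 0.4528 + 0.4669 + 0.5000
  = 1.4197 bits

I(U;V) = H(U) + H(V) - H(U,V)
  = 1.4197 + 1.4197 - 1.4197
  = 1.4197 bits

min(H(U), H(V)) = min(1.4197, 1.4197) = 1.4197 bits
Normalized MI = 1.4197 / 1.4197 = 1.0000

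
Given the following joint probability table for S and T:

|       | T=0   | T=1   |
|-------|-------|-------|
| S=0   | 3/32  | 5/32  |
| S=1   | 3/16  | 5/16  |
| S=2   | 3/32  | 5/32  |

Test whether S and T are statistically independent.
Marginal P(S) (row sums):
  P(S=0) = 3/32 + 5/32 = 1/4
  P(S=1) = 3/16 + 5/16 = 1/2
  P(S=2) = 3/32 + 5/32 = 1/4
Marginal P(T) (column sums):
  P(T=0) = 3/32 + 3/16 + 3/32 = 3/8
  P(T=1) = 5/32 + 5/16 + 5/32 = 5/8

S and T are independent iff P(S=i,T=j) = P(S=i)·P(T=j) for every cell.
  P(S=0)·P(T=0) = 1/4 × 3/8 = 3/32 = P(S=0,T=0) ✓
  P(S=0)·P(T=1) = 1/4 × 5/8 = 5/32 = P(S=0,T=1) ✓
  P(S=1)·P(T=0) = 1/2 × 3/8 = 3/16 = P(S=1,T=0) ✓
  P(S=1)·P(T=1) = 1/2 × 5/8 = 5/16 = P(S=1,T=1) ✓
  P(S=2)·P(T=0) = 1/4 × 3/8 = 3/32 = P(S=2,T=0) ✓
  P(S=2)·P(T=1) = 1/4 × 5/8 = 5/32 = P(S=2,T=1) ✓

Yes, S and T are independent: every cell factors, so I(S;T) = 0 bits.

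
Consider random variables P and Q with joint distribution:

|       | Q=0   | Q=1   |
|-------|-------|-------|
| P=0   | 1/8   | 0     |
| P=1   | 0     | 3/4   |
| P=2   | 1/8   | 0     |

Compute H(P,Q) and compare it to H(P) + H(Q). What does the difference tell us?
Marginal P(P) (row sums):
  P(P=0) = 1/8 + 0 = 1/8
  P(P=1) = 0 + 3/4 = 3/4
  P(P=2) = 1/8 + 0 = 1/8
Marginal P(Q) (column sums):
  P(Q=0) = 1/8 + 0 + 1/8 = 1/4
  P(Q=1) = 0 + 3/4 + 0 = 3/4

H(P,Q) = -[(1/8)·log₂(1/8) + (3/4)·log₂(3/4) + (1/8)·log₂(1/8)]
  = 0.3750 + 0.3113 + 0.3750
  = 1.0613 bits
H(P) = -[(1/8)·log₂(1/8) + (3/4)·log₂(3/4) + (1/8)·log₂(1/8)]
  = 0.3750 + 0.3113 + 0.3750
  = 1.0613 bits
H(Q) = -[(1/4)·log₂(1/4) + (3/4)·log₂(3/4)]
  = 0.5000 + 0.3113
  = 0.8113 bits

H(P) + H(Q) = 1.0613 + 0.8113 = 1.8726 bits
Difference: H(P) + H(Q) - H(P,Q) = 1.8726 - 1.0613 = 0.8113 bits = I(P;Q)

The difference is the mutual information; it is positive here, so P and Q are dependent (knowing one reduces uncertainty about the other by 0.8113 bits).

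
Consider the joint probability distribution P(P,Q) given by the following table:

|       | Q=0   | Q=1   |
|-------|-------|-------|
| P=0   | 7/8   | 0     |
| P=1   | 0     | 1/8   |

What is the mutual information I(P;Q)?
Marginal P(P) (row sums):
  P(P=0) = 7/8 + 0 = 7/8
  P(P=1) = 0 + 1/8 = 1/8
Marginal P(Q) (column sums):
  P(Q=0) = 7/8 + 0 = 7/8
  P(Q=1) = 0 + 1/8 = 1/8

H(P) = -[(7/8)·log₂(7/8) + (1/8)·log₂(1/8)]
  = 0.1686 + 0.3750
  = 0.5436 bits
H(Q) = -[(7/8)·log₂(7/8) + (1/8)·log₂(1/8)]
  = 0.1686 + 0.3750
  = 0.5436 bits
H(P,Q) = -[(7/8)·log₂(7/8) + (1/8)·log₂(1/8)]
  = 0.1686 + 0.3750
  = 0.5436 bits

I(P;Q) = H(P) + H(Q) - H(P,Q)
  = 0.5436 + 0.5436 - 0.5436
  = 0.5436 bits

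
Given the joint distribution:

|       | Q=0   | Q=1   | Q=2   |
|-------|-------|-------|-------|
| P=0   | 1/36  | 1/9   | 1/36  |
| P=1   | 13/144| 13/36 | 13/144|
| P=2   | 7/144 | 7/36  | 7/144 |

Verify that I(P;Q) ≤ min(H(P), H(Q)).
Marginal P(P) (row sums):
  P(P=0) = 1/36 + 1/9 + 1/36 = 1/6
  P(P=1) = 13/144 + 13/36 + 13/144 = 13/24
  P(P=2) = 7/144 + 7/36 + 7/144 = 7/24
Marginal P(Q) (column sums):
  P(Q=0) = 1/36 + 13/144 + 7/144 = 1/6
  P(Q=1) = 1/9 + 13/36 + 7/36 = 2/3
  P(Q=2) = 1/36 + 13/144 + 7/144 = 1/6

H(P) = -[(1/6)·log₂(1/6) + (13/24)·log₂(13/24) + (7/24)·log₂(7/24)]
  = 0.4308 + 0.4791 + 0.5185
  = 1.4284 bits
H(Q) = -[(1/6)·log₂(1/6) + (2/3)·log₂(2/3) + (1/6)·log₂(1/6)]
  = 0.4308 + 0.3900 + 0.4308
  = 1.2516 bits
H(P,Q) = -[(1/36)·log₂(1/36) + (1/9)·log₂(1/9) + (1/36)·log₂(1/36) + (13/144)·log₂(13/144) + (13/36)·log₂(13/36) + (13/144)·log₂(13/144) + (7/144)·log₂(7/144) + (7/36)·log₂(7/36) + (7/144)·log₂(7/144)]
  = 0.1436 + 0.3522 + 0.1436 + 0.3132 + 0.5306 + 0.3132 + 0.2121 + 0.4594 + 0.2121
  = 2.6800 bits

I(P;Q) = H(P) + H(Q) - H(P,Q)
  = 1.4284 + 1.2516 - 2.6800
  = 0.0000 bits

min(H(P), H(Q)) = min(1.4284, 1.2516) = 1.2516 bits
Since 0.0000 ≤ 1.2516, the bound is satisfied ✓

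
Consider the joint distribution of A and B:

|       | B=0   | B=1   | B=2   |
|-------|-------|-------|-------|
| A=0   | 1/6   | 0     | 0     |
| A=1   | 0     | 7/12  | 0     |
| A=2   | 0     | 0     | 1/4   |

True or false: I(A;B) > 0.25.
Marginal P(A) (row sums):
  P(A=0) = 1/6 + 0 + 0 = 1/6
  P(A=1) = 0 + 7/12 + 0 = 7/12
  P(A=2) = 0 + 0 + 1/4 = 1/4
Marginal P(B) (column sums):
  P(B=0) = 1/6 + 0 + 0 = 1/6
  P(B=1) = 0 + 7/12 + 0 = 7/12
  P(B=2) = 0 + 0 + 1/4 = 1/4

H(A) = -[(1/6)·log₂(1/6) + (7/12)·log₂(7/12) + (1/4)·log₂(1/4)]
  = 0.4308 + 0.4536 + 0.5000
  = 1.3844 bits
H(B) = -[(1/6)·log₂(1/6) + (7/12)·log₂(7/12) + (1/4)·log₂(1/4)]
  = 0.4308 + 0.4536 + 0.5000
  = 1.3844 bits
H(A,B) = -[(1/6)·log₂(1/6) + (7/12)·log₂(7/12) + (1/4)·log₂(1/4)]
  = 0.4308 + 0.4536 + 0.5000
  = 1.3844 bits

I(A;B) = H(A) + H(B) - H(A,B)
  = 1.3844 + 1.3844 - 1.3844
  = 1.3844 bits

True. I(A;B) = 1.3844 bits, which is > 0.25 bits.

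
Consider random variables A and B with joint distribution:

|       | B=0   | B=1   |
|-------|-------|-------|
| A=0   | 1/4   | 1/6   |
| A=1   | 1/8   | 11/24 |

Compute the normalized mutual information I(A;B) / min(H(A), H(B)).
Marginal P(A) (row sums):
  P(A=0) = 1/4 + 1/6 = 5/12
  P(A=1) = 1/8 + 11/24 = 7/12
Marginal P(B) (column sums):
  P(B=0) = 1/4 + 1/8 = 3/8
  P(B=1) = 1/6 + 11/24 = 5/8

H(A) = -[(5/12)·log₂(5/12) + (7/12)·log₂(7/12)]
  = 0.5263 + 0.4536
  = 0.9799 bits
H(B) = -[(3/8)·log₂(3/8) + (5/8)·log₂(5/8)]
  = 0.5306 + 0.4238
  = 0.9544 bits
H(A,B) = -[(1/4)·log₂(1/4) + (1/6)·log₂(1/6) + (1/8)·log₂(1/8) + (11/24)·log₂(11/24)]
  = 0.5000 + 0.4308 + 0.3750 + 0.5159
  = 1.8217 bits

I(A;B) = H(A) + H(B) - H(A,B)
  = 0.9799 + 0.9544 - 1.8217
  = 0.1126 bits

min(H(A), H(B)) = min(0.9799, 0.9544) = 0.9544 bits
Normalized MI = 0.1126 / 0.9544 = 0.1180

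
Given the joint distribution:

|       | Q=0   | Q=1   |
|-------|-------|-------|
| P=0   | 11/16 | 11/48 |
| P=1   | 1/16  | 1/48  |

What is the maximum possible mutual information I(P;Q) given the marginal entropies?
The upper bound on mutual information is I(P;Q) ≤ min(H(P), H(Q)).

Marginal P(P) (row sums):
  P(P=0) = 11/16 + 11/48 = 11/12
  P(P=1) = 1/16 + 1/48 = 1/12
Marginal P(Q) (column sums):
  P(Q=0) = 11/16 + 1/16 = 3/4
  P(Q=1) = 11/48 + 1/48 = 1/4

H(P) = -[(11/12)·log₂(11/12) + (1/12)·log₂(1/12)]
  = 0.1151 + 0.2987
  = 0.4138 bits
H(Q) = -[(3/4)·log₂(3/4) + (1/4)·log₂(1/4)]
  = 0.3113 + 0.5000
  = 0.8113 bits

Maximum possible I(P;Q) = min(0.4138, 0.8113) = 0.4138 bits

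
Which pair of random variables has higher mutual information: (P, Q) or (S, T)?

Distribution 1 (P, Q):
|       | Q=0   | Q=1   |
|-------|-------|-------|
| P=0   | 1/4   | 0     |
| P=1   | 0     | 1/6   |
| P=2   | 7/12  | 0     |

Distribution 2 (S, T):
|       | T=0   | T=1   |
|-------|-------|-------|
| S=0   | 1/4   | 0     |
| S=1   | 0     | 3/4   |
Distribution 1 (P, Q):
Marginal P(P) (row sums):
  P(P=0) = 1/4 + 0 = 1/4
  P(P=1) = 0 + 1/6 = 1/6
  P(P=2) = 7/12 + 0 = 7/12
Marginal P(Q) (column sums):
  P(Q=0) = 1/4 + 0 + 7/12 = 5/6
  P(Q=1) = 0 + 1/6 + 0 = 1/6

H(P) = -[(1/4)·log₂(1/4) + (1/6)·log₂(1/6) + (7/12)·log₂(7/12)]
  = 0.5000 + 0.4308 + 0.4536
  = 1.3844 bits
H(Q) = -[(5/6)·log₂(5/6) + (1/6)·log₂(1/6)]
  = 0.2192 + 0.4308
  = 0.6500 bits
H(P,Q) = -[(1/4)·log₂(1/4) + (1/6)·log₂(1/6) + (7/12)·log₂(7/12)]
  = 0.5000 + 0.4308 + 0.4536
  = 1.3844 bits

I(P;Q) = H(P) + H(Q) - H(P,Q)
  = 1.3844 + 0.6500 - 1.3844
  = 0.6500 bits

Distribution 2 (S, T):
Marginal P(S) (row sums):
  P(S=0) = 1/4 + 0 = 1/4
  P(S=1) = 0 + 3/4 = 3/4
Marginal P(T) (column sums):
  P(T=0) = 1/4 + 0 = 1/4
  P(T=1) = 0 + 3/4 = 3/4

H(S) = -[(1/4)·log₂(1/4) + (3/4)·log₂(3/4)]
  = 0.5000 + 0.3113
  = 0.8113 bits
H(T) = -[(1/4)·log₂(1/4) + (3/4)·log₂(3/4)]
  = 0.5000 + 0.3113
  = 0.8113 bits
H(S,T) = -[(1/4)·log₂(1/4) + (3/4)·log₂(3/4)]
  = 0.5000 + 0.3113
  = 0.8113 bits

I(S;T) = H(S) + H(T) - H(S,T)
  = 0.8113 + 0.8113 - 0.8113
  = 0.8113 bits

I(S;T) = 0.8113 bits > I(P;Q) = 0.6500 bits, so (S, T) has the higher mutual information (stronger dependence).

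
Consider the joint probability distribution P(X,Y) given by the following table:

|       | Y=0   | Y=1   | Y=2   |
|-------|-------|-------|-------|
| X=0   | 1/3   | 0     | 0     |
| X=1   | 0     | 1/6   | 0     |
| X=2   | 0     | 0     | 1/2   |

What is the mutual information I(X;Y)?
Marginal P(X) (row sums):
  P(X=0) = 1/3 + 0 + 0 = 1/3
  P(X=1) = 0 + 1/6 + 0 = 1/6
  P(X=2) = 0 + 0 + 1/2 = 1/2
Marginal P(Y) (column sums):
  P(Y=0) = 1/3 + 0 + 0 = 1/3
  P(Y=1) = 0 + 1/6 + 0 = 1/6
  P(Y=2) = 0 + 0 + 1/2 = 1/2

H(X) = -[(1/3)·log₂(1/3) + (1/6)·log₂(1/6) + (1/2)·log₂(1/2)]
  = 0.5283 + 0.4308 + 0.5000
  = 1.4591 bits
H(Y) = -[(1/3)·log₂(1/3) + (1/6)·log₂(1/6) + (1/2)·log₂(1/2)]
  = 0.5283 + 0.4308 + 0.5000
  = 1.4591 bits
H(X,Y) = -[(1/3)·log₂(1/3) + (1/6)·log₂(1/6) + (1/2)·log₂(1/2)]
  = 0.5283 + 0.4308 + 0.5000
  = 1.4591 bits

I(X;Y) = H(X) + H(Y) - H(X,Y)
  = 1.4591 + 1.4591 - 1.4591
  = 1.4591 bits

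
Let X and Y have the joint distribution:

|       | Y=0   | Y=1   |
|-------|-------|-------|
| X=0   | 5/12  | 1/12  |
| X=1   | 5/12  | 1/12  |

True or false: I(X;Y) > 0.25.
Marginal P(X) (row sums):
  P(X=0) = 5/12 + 1/12 = 1/2
  P(X=1) = 5/12 + 1/12 = 1/2
Marginal P(Y) (column sums):
  P(Y=0) = 5/12 + 5/12 = 5/6
  P(Y=1) = 1/12 + 1/12 = 1/6

H(X) = -[(1/2)·log₂(1/2) + (1/2)·log₂(1/2)]
  = 0.5000 + 0.5000
  = 1.0000 bits
H(Y) = -[(5/6)·log₂(5/6) + (1/6)·log₂(1/6)]
  = 0.2192 + 0.4308
  = 0.6500 bits
H(X,Y) = -[(5/12)·log₂(5/12) + (1/12)·log₂(1/12) + (5/12)·log₂(5/12) + (1/12)·log₂(1/12)]
  = 0.5263 + 0.2987 + 0.5263 + 0.2987
  = 1.6500 bits

I(X;Y) = H(X) + H(Y) - H(X,Y)
  = 1.0000 + 0.6500 - 1.6500
  = 0.0000 bits

False. I(X;Y) = 0.0000 bits, which is ≤ 0.25 bits.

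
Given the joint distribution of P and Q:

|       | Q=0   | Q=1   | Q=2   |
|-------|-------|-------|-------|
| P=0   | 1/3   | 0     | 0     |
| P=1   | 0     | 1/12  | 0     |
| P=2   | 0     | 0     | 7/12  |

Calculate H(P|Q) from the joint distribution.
Marginal P(Q) (column sums):
  P(Q=0) = 1/3 + 0 + 0 = 1/3
  P(Q=1) = 0 + 1/12 + 0 = 1/12
  P(Q=2) = 0 + 0 + 7/12 = 7/12

H(P|Q) = -Σ P(P,Q)·log₂ P(P|Q), where P(P|Q) = P(P,Q) / P(Q)
  (cells with P(P,Q) = 0 contribute 0)
  (P=0,Q=0): P(P|Q) = (1/3)/(1/3) = 1;  -(1/3)·log₂(1) = 0.0000
  (P=1,Q=1): P(P|Q) = (1/12)/(1/12) = 1;  -(1/12)·log₂(1) = 0.0000
  (P=2,Q=2): P(P|Q) = (7/12)/(7/12) = 1;  -(7/12)·log₂(1) = 0.0000
H(P|Q) = 0.0000 + 0.0000 + 0.0000
  = 0.0000 bits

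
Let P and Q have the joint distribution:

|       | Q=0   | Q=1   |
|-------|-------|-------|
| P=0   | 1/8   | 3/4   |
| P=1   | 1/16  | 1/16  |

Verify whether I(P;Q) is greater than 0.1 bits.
Marginal P(P) (row sums):
  P(P=0) = 1/8 + 3/4 = 7/8
  P(P=1) = 1/16 + 1/16 = 1/8
Marginal P(Q) (column sums):
  P(Q=0) = 1/8 + 1/16 = 3/16
  P(Q=1) = 3/4 + 1/16 = 13/16

H(P) = -[(7/8)·log₂(7/8) + (1/8)·log₂(1/8)]
  = 0.1686 + 0.3750
  = 0.5436 bits
H(Q) = -[(3/16)·log₂(3/16) + (13/16)·log₂(13/16)]
  = 0.4528 + 0.2434
  = 0.6962 bits
H(P,Q) = -[(1/8)·log₂(1/8) + (3/4)·log₂(3/4) + (1/16)·log₂(1/16) + (1/16)·log₂(1/16)]
  = 0.3750 + 0.3113 + 0.2500 + 0.2500
  = 1.1863 bits

I(P;Q) = H(P) + H(Q) - H(P,Q)
  = 0.5436 + 0.6962 - 1.1863
  = 0.0535 bits

No. I(P;Q) = 0.0535 bits, which is ≤ 0.1 bits.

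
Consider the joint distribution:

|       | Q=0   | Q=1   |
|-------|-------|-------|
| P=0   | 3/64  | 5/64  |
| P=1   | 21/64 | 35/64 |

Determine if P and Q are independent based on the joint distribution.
Marginal P(P) (row sums):
  P(P=0) = 3/64 + 5/64 = 1/8
  P(P=1) = 21/64 + 35/64 = 7/8
Marginal P(Q) (column sums):
  P(Q=0) = 3/64 + 21/64 = 3/8
  P(Q=1) = 5/64 + 35/64 = 5/8

P and Q are independent iff P(P=i,Q=j) = P(P=i)·P(Q=j) for every cell.
  P(P=0)·P(Q=0) = 1/8 × 3/8 = 3/64 = P(P=0,Q=0) ✓
  P(P=0)·P(Q=1) = 1/8 × 5/8 = 5/64 = P(P=0,Q=1) ✓
  P(P=1)·P(Q=0) = 7/8 × 3/8 = 21/64 = P(P=1,Q=0) ✓
  P(P=1)·P(Q=1) = 7/8 × 5/8 = 35/64 = P(P=1,Q=1) ✓

Yes, P and Q are independent: every cell factors, so I(P;Q) = 0 bits.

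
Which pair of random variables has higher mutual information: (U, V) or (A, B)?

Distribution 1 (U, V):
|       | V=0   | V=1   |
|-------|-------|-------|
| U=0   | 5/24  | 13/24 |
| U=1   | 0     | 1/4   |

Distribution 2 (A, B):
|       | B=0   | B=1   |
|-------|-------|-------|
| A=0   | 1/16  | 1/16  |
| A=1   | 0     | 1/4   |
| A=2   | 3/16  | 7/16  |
Distribution 1 (U, V):
Marginal P(U) (row sums):
  P(U=0) = 5/24 + 13/24 = 3/4
  P(U=1) = 0 + 1/4 = 1/4
Marginal P(V) (column sums):
  P(V=0) = 5/24 + 0 = 5/24
  P(V=1) = 13/24 + 1/4 = 19/24

H(U) = -[(3/4)·log₂(3/4) + (1/4)·log₂(1/4)]
  = 0.3113 + 0.5000
  = 0.8113 bits
H(V) = -[(5/24)·log₂(5/24) + (19/24)·log₂(19/24)]
  = 0.4715 + 0.2668
  = 0.7383 bits
H(U,V) = -[(5/24)·log₂(5/24) + (13/24)·log₂(13/24) + (1/4)·log₂(1/4)]
  = 0.4715 + 0.4791 + 0.5000
  = 1.4506 bits

I(U;V) = H(U) + H(V) - H(U,V)
  = 0.8113 + 0.7383 - 1.4506
  = 0.0990 bits

Distribution 2 (A, B):
Marginal P(A) (row sums):
  P(A=0) = 1/16 + 1/16 = 1/8
  P(A=1) = 0 + 1/4 = 1/4
  P(A=2) = 3/16 + 7/16 = 5/8
Marginal P(B) (column sums):
  P(B=0) = 1/16 + 0 + 3/16 = 1/4
  P(B=1) = 1/16 + 1/4 + 7/16 = 3/4

H(A) = -[(1/8)·log₂(1/8) + (1/4)·log₂(1/4) + (5/8)·log₂(5/8)]
  = 0.3750 + 0.5000 + 0.4238
  = 1.2988 bits
H(B) = -[(1/4)·log₂(1/4) + (3/4)·log₂(3/4)]
  = 0.5000 + 0.3113
  = 0.8113 bits
H(A,B) = -[(1/16)·log₂(1/16) + (1/16)·log₂(1/16) + (1/4)·log₂(1/4) + (3/16)·log₂(3/16) + (7/16)·log₂(7/16)]
  = 0.2500 + 0.2500 + 0.5000 + 0.4528 + 0.5218
  = 1.9746 bits

I(A;B) = H(A) + H(B) - H(A,B)
  = 1.2988 + 0.8113 - 1.9746
  = 0.1355 bits

I(A;B) = 0.1355 bits > I(U;V) = 0.0990 bits, so (A, B) has the higher mutual information (stronger dependence).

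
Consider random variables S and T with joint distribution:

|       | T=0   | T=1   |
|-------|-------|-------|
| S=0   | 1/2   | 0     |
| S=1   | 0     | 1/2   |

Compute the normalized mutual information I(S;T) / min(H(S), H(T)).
Marginal P(S) (row sums):
  P(S=0) = 1/2 + 0 = 1/2
  P(S=1) = 0 + 1/2 = 1/2
Marginal P(T) (column sums):
  P(T=0) = 1/2 + 0 = 1/2
  P(T=1) = 0 + 1/2 = 1/2

H(S) = -[(1/2)·log₂(1/2) + (1/2)·log₂(1/2)]
  = 0.5000 + 0.5000
  = 1.0000 bits
H(T) = -[(1/2)·log₂(1/2) + (1/2)·log₂(1/2)]
  = 0.5000 + 0.5000
  = 1.0000 bits
H(S,T) = -[(1/2)·log₂(1/2) + (1/2)·log₂(1/2)]
  = 0.5000 + 0.5000
  = 1.0000 bits

I(S;T) = H(S) + H(T) - H(S,T)
  = 1.0000 + 1.0000 - 1.0000
  = 1.0000 bits

min(H(S), H(T)) = min(1.0000, 1.0000) = 1.0000 bits
Normalized MI = 1.0000 / 1.0000 = 1.0000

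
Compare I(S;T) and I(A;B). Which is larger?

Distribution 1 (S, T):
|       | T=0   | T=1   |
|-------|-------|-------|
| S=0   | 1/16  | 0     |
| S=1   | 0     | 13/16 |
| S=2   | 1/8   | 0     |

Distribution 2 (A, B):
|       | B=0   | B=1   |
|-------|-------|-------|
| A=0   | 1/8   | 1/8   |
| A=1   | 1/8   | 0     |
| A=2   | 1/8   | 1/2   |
Distribution 1 (S, T):
Marginal P(S) (row sums):
  P(S=0) = 1/16 + 0 = 1/16
  P(S=1) = 0 + 13/16 = 13/16
  P(S=2) = 1/8 + 0 = 1/8
Marginal P(T) (column sums):
  P(T=0) = 1/16 + 0 + 1/8 = 3/16
  P(T=1) = 0 + 13/16 + 0 = 13/16

H(S) = -[(1/16)·log₂(1/16) + (13/16)·log₂(13/16) + (1/8)·log₂(1/8)]
  = 0.2500 + 0.2434 + 0.3750
  = 0.8684 bits
H(T) = -[(3/16)·log₂(3/16) + (13/16)·log₂(13/16)]
  = 0.4528 + 0.2434
  = 0.6962 bits
H(S,T) = -[(1/16)·log₂(1/16) + (13/16)·log₂(13/16) + (1/8)·log₂(1/8)]
  = 0.2500 + 0.2434 + 0.3750
  = 0.8684 bits

I(S;T) = H(S) + H(T) - H(S,T)
  = 0.8684 + 0.6962 - 0.8684
  = 0.6962 bits

Distribution 2 (A, B):
Marginal P(A) (row sums):
  P(A=0) = 1/8 + 1/8 = 1/4
  P(A=1) = 1/8 + 0 = 1/8
  P(A=2) = 1/8 + 1/2 = 5/8
Marginal P(B) (column sums):
  P(B=0) = 1/8 + 1/8 + 1/8 = 3/8
  P(B=1) = 1/8 + 0 + 1/2 = 5/8

H(A) = -[(1/4)·log₂(1/4) + (1/8)·log₂(1/8) + (5/8)·log₂(5/8)]
  = 0.5000 + 0.3750 + 0.4238
  = 1.2988 bits
H(B) = -[(3/8)·log₂(3/8) + (5/8)·log₂(5/8)]
  = 0.5306 + 0.4238
  = 0.9544 bits
H(A,B) = -[(1/8)·log₂(1/8) + (1/8)·log₂(1/8) + (1/8)·log₂(1/8) + (1/8)·log₂(1/8) + (1/2)·log₂(1/2)]
  = 0.3750 + 0.3750 + 0.3750 + 0.3750 + 0.5000
  = 2.0000 bits

I(A;B) = H(A) + H(B) - H(A,B)
  = 1.2988 + 0.9544 - 2.0000
  = 0.2532 bits

I(S;T) = 0.6962 bits > I(A;B) = 0.2532 bits, so (S, T) has the higher mutual information (stronger dependence).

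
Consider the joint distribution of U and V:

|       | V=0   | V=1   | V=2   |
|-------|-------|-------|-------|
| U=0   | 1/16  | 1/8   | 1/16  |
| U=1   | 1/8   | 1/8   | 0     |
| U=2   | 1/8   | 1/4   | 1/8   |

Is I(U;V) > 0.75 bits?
Marginal P(U) (row sums):
  P(U=0) = 1/16 + 1/8 + 1/16 = 1/4
  P(U=1) = 1/8 + 1/8 + 0 = 1/4
  P(U=2) = 1/8 + 1/4 + 1/8 = 1/2
Marginal P(V) (column sums):
  P(V=0) = 1/16 + 1/8 + 1/8 = 5/16
  P(V=1) = 1/8 + 1/8 + 1/4 = 1/2
  P(V=2) = 1/16 + 0 + 1/8 = 3/16

H(U) = -[(1/4)·log₂(1/4) + (1/4)·log₂(1/4) + (1/2)·log₂(1/2)]
  = 0.5000 + 0.5000 + 0.5000
  = 1.5000 bits
H(V) = -[(5/16)·log₂(5/16) + (1/2)·log₂(1/2) + (3/16)·log₂(3/16)]
  = 0.5244 + 0.5000 + 0.4528
  = 1.4772 bits
H(U,V) = -[(1/16)·log₂(1/16) + (1/8)·log₂(1/8) + (1/16)·log₂(1/16) + (1/8)·log₂(1/8) + (1/8)·log₂(1/8) + (1/8)·log₂(1/8) + (1/4)·log₂(1/4) + (1/8)·log₂(1/8)]
  = 0.2500 + 0.3750 + 0.2500 + 0.3750 + 0.3750 + 0.3750 + 0.5000 + 0.3750
  = 2.8750 bits

I(U;V) = H(U) + H(V) - H(U,V)
  = 1.5000 + 1.4772 - 2.8750
  = 0.1022 bits

No. I(U;V) = 0.1022 bits, which is ≤ 0.75 bits.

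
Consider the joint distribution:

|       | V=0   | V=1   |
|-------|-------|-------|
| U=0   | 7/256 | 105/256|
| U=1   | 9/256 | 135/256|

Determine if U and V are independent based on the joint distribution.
Marginal P(U) (row sums):
  P(U=0) = 7/256 + 105/256 = 7/16
  P(U=1) = 9/256 + 135/256 = 9/16
Marginal P(V) (column sums):
  P(V=0) = 7/256 + 9/256 = 1/16
  P(V=1) = 105/256 + 135/256 = 15/16

U and V are independent iff P(U=i,V=j) = P(U=i)·P(V=j) for every cell.
  P(U=0)·P(V=0) = 7/16 × 1/16 = 7/256 = P(U=0,V=0) ✓
  P(U=0)·P(V=1) = 7/16 × 15/16 = 105/256 = P(U=0,V=1) ✓
  P(U=1)·P(V=0) = 9/16 × 1/16 = 9/256 = P(U=1,V=0) ✓
  P(U=1)·P(V=1) = 9/16 × 15/16 = 135/256 = P(U=1,V=1) ✓

Yes, U and V are independent: every cell factors, so I(U;V) = 0 bits.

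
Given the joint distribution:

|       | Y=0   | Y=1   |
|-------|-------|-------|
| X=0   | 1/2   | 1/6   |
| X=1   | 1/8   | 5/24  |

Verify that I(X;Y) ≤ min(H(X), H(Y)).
Marginal P(X) (row sums):
  P(X=0) = 1/2 + 1/6 = 2/3
  P(X=1) = 1/8 + 5/24 = 1/3
Marginal P(Y) (column sums):
  P(Y=0) = 1/2 + 1/8 = 5/8
  P(Y=1) = 1/6 + 5/24 = 3/8

H(X) = -[(2/3)·log₂(2/3) + (1/3)·log₂(1/3)]
  = 0.3900 + 0.5283
  = 0.9183 bits
H(Y) = -[(5/8)·log₂(5/8) + (3/8)·log₂(3/8)]
  = 0.4238 + 0.5306
  = 0.9544 bits
H(X,Y) = -[(1/2)·log₂(1/2) + (1/6)·log₂(1/6) + (1/8)·log₂(1/8) + (5/24)·log₂(5/24)]
  = 0.5000 + 0.4308 + 0.3750 + 0.4715
  = 1.7773 bits

I(X;Y) = H(X) + H(Y) - H(X,Y)
  = 0.9183 + 0.9544 - 1.7773
  = 0.0954 bits

min(H(X), H(Y)) = min(0.9183, 0.9544) = 0.9183 bits
Since 0.0954 ≤ 0.9183, the bound is satisfied ✓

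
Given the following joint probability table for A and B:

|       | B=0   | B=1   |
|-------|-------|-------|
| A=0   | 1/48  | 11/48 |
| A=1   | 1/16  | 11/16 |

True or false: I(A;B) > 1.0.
Marginal P(A) (row sums):
  P(A=0) = 1/48 + 11/48 = 1/4
  P(A=1) = 1/16 + 11/16 = 3/4
Marginal P(B) (column sums):
  P(B=0) = 1/48 + 1/16 = 1/12
  P(B=1) = 11/48 + 11/16 = 11/12

H(A) = -[(1/4)·log₂(1/4) + (3/4)·log₂(3/4)]
  = 0.5000 + 0.3113
  = 0.8113 bits
H(B) = -[(1/12)·log₂(1/12) + (11/12)·log₂(11/12)]
  = 0.2987 + 0.1151
  = 0.4138 bits
H(A,B) = -[(1/48)·log₂(1/48) + (11/48)·log₂(11/48) + (1/16)·log₂(1/16) + (11/16)·log₂(11/16)]
  = 0.1164 + 0.4871 + 0.2500 + 0.3716
  = 1.2251 bits

I(A;B) = H(A) + H(B) - H(A,B)
  = 0.8113 + 0.4138 - 1.2251
  = 0.0000 bits

False. I(A;B) = 0.0000 bits, which is ≤ 1.0 bits.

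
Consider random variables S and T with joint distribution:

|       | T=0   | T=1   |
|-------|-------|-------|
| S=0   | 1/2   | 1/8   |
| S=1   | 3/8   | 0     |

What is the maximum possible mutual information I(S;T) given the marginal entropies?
The upper bound on mutual information is I(S;T) ≤ min(H(S), H(T)).

Marginal P(S) (row sums):
  P(S=0) = 1/2 + 1/8 = 5/8
  P(S=1) = 3/8 + 0 = 3/8
Marginal P(T) (column sums):
  P(T=0) = 1/2 + 3/8 = 7/8
  P(T=1) = 1/8 + 0 = 1/8

H(S) = -[(5/8)·log₂(5/8) + (3/8)·log₂(3/8)]
  = 0.4238 + 0.5306
  = 0.9544 bits
H(T) = -[(7/8)·log₂(7/8) + (1/8)·log₂(1/8)]
  = 0.1686 + 0.3750
  = 0.5436 bits

Maximum possible I(S;T) = min(0.9544, 0.5436) = 0.5436 bits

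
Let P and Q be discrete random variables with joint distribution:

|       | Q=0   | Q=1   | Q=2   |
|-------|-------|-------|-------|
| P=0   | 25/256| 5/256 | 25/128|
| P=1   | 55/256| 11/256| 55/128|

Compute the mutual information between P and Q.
Marginal P(P) (row sums):
  P(P=0) = 25/256 + 5/256 + 25/128 = 5/16
  P(P=1) = 55/256 + 11/256 + 55/128 = 11/16
Marginal P(Q) (column sums):
  P(Q=0) = 25/256 + 55/256 = 5/16
  P(Q=1) = 5/256 + 11/256 = 1/16
  P(Q=2) = 25/128 + 55/128 = 5/8

H(P) = -[(5/16)·log₂(5/16) + (11/16)·log₂(11/16)]
  = 0.5244 + 0.3716
  = 0.8960 bits
H(Q) = -[(5/16)·log₂(5/16) + (1/16)·log₂(1/16) + (5/8)·log₂(5/8)]
  = 0.5244 + 0.2500 + 0.4238
  = 1.1982 bits
H(P,Q) = -[(25/256)·log₂(25/256) + (5/256)·log₂(5/256) + (25/128)·log₂(25/128) + (55/256)·log₂(55/256) + (11/256)·log₂(11/256) + (55/128)·log₂(55/128)]
  = 0.3277 + 0.1109 + 0.4602 + 0.4767 + 0.1951 + 0.5236
  = 2.0942 bits

I(P;Q) = H(P) + H(Q) - H(P,Q)
  = 0.8960 + 1.1982 - 2.0942
  = 0.0000 bits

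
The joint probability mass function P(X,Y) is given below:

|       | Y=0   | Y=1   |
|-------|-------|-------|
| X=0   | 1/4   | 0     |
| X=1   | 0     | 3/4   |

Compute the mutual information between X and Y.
Marginal P(X) (row sums):
  P(X=0) = 1/4 + 0 = 1/4
  P(X=1) = 0 + 3/4 = 3/4
Marginal P(Y) (column sums):
  P(Y=0) = 1/4 + 0 = 1/4
  P(Y=1) = 0 + 3/4 = 3/4

H(X) = -[(1/4)·log₂(1/4) + (3/4)·log₂(3/4)]
  = 0.5000 + 0.3113
  = 0.8113 bits
H(Y) = -[(1/4)·log₂(1/4) + (3/4)·log₂(3/4)]
  = 0.5000 + 0.3113
  = 0.8113 bits
H(X,Y) = -[(1/4)·log₂(1/4) + (3/4)·log₂(3/4)]
  = 0.5000 + 0.3113
  = 0.8113 bits

I(X;Y) = H(X) + H(Y) - H(X,Y)
  = 0.8113 + 0.8113 - 0.8113
  = 0.8113 bits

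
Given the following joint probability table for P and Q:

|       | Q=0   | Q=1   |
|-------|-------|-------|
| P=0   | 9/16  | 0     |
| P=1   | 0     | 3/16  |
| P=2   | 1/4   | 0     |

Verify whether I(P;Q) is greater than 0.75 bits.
Marginal P(P) (row sums):
  P(P=0) = 9/16 + 0 = 9/16
  P(P=1) = 0 + 3/16 = 3/16
  P(P=2) = 1/4 + 0 = 1/4
Marginal P(Q) (column sums):
  P(Q=0) = 9/16 + 0 + 1/4 = 13/16
  P(Q=1) = 0 + 3/16 + 0 = 3/16

H(P) = -[(9/16)·log₂(9/16) + (3/16)·log₂(3/16) + (1/4)·log₂(1/4)]
  = 0.4669 + 0.4528 + 0.5000
  = 1.4197 bits
H(Q) = -[(13/16)·log₂(13/16) + (3/16)·log₂(3/16)]
  = 0.2434 + 0.4528
  = 0.6962 bits
H(P,Q) = -[(9/16)·log₂(9/16) + (3/16)·log₂(3/16) + (1/4)·log₂(1/4)]
  = 0.4669 + 0.4528 + 0.5000
  = 1.4197 bits

I(P;Q) = H(P) + H(Q) - H(P,Q)
  = 1.4197 + 0.6962 - 1.4197
  = 0.6962 bits

No. I(P;Q) = 0.6962 bits, which is ≤ 0.75 bits.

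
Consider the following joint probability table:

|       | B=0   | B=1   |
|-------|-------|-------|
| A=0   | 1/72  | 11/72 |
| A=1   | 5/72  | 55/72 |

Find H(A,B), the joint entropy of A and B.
H(A,B) = -Σ P(A,B) log₂ P(A,B), summed over the non-zero cells:
H(A,B) = -[(1/72)·log₂(1/72) + (11/72)·log₂(11/72) + (5/72)·log₂(5/72) + (55/72)·log₂(55/72)]
  = 0.0857 + 0.4141 + 0.2672 + 0.2968
  = 1.0638 bits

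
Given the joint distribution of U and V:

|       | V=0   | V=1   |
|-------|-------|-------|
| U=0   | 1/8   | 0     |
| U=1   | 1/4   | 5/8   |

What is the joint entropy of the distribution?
H(U,V) = -Σ P(U,V) log₂ P(U,V), summed over the non-zero cells:
H(U,V) = -[(1/8)·log₂(1/8) + (1/4)·log₂(1/4) + (5/8)·log₂(5/8)]
  = 0.3750 + 0.5000 + 0.4238
  = 1.2988 bits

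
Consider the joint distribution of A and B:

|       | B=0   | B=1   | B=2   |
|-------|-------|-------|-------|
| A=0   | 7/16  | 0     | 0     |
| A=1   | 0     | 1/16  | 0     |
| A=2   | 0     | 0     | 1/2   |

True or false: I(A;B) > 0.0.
Marginal P(A) (row sums):
  P(A=0) = 7/16 + 0 + 0 = 7/16
  P(A=1) = 0 + 1/16 + 0 = 1/16
  P(A=2) = 0 + 0 + 1/2 = 1/2
Marginal P(B) (column sums):
  P(B=0) = 7/16 + 0 + 0 = 7/16
  P(B=1) = 0 + 1/16 + 0 = 1/16
  P(B=2) = 0 + 0 + 1/2 = 1/2

H(A) = -[(7/16)·log₂(7/16) + (1/16)·log₂(1/16) + (1/2)·log₂(1/2)]
  = 0.5218 + 0.2500 + 0.5000
  = 1.2718 bits
H(B) = -[(7/16)·log₂(7/16) + (1/16)·log₂(1/16) + (1/2)·log₂(1/2)]
  = 0.5218 + 0.2500 + 0.5000
  = 1.2718 bits
H(A,B) = -[(7/16)·log₂(7/16) + (1/16)·log₂(1/16) + (1/2)·log₂(1/2)]
  = 0.5218 + 0.2500 + 0.5000
  = 1.2718 bits

I(A;B) = H(A) + H(B) - H(A,B)
  = 1.2718 + 1.2718 - 1.2718
  = 1.2718 bits

True. I(A;B) = 1.2718 bits, which is > 0.0 bits.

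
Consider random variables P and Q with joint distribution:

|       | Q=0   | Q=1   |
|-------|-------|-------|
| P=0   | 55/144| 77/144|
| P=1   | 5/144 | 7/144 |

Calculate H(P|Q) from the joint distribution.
Marginal P(Q) (column sums):
  P(Q=0) = 55/144 + 5/144 = 5/12
  P(Q=1) = 77/144 + 7/144 = 7/12

H(P|Q) = -Σ P(P,Q)·log₂ P(P|Q), where P(P|Q) = P(P,Q) / P(Q)
  (P=0,Q=0): P(P|Q) = (55/144)/(5/12) = 11/12;  -(55/144)·log₂(11/12) = 0.0479
  (P=0,Q=1): P(P|Q) = (77/144)/(7/12) = 11/12;  -(77/144)·log₂(11/12) = 0.0671
  (P=1,Q=0): P(P|Q) = (5/144)/(5/12) = 1/12;  -(5/144)·log₂(1/12) = 0.1245
  (P=1,Q=1): P(P|Q) = (7/144)/(7/12) = 1/12;  -(7/144)·log₂(1/12) = 0.1743
H(P|Q) = 0.0479 + 0.0671 + 0.1245 + 0.1743
  = 0.4138 bits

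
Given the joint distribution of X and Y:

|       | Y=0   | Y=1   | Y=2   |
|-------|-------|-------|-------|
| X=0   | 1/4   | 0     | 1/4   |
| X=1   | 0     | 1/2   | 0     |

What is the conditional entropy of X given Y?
Marginal P(Y) (column sums):
  P(Y=0) = 1/4 + 0 = 1/4
  P(Y=1) = 0 + 1/2 = 1/2
  P(Y=2) = 1/4 + 0 = 1/4

H(X|Y) = -Σ P(X,Y)·log₂ P(X|Y), where P(X|Y) = P(X,Y) / P(Y)
  (cells with P(X,Y) = 0 contribute 0)
  (X=0,Y=0): P(X|Y) = (1/4)/(1/4) = 1;  -(1/4)·log₂(1) = 0.0000
  (X=0,Y=2): P(X|Y) = (1/4)/(1/4) = 1;  -(1/4)·log₂(1) = 0.0000
  (X=1,Y=1): P(X|Y) = (1/2)/(1/2) = 1;  -(1/2)·log₂(1) = 0.0000
H(X|Y) = 0.0000 + 0.0000 + 0.0000
  = 0.0000 bits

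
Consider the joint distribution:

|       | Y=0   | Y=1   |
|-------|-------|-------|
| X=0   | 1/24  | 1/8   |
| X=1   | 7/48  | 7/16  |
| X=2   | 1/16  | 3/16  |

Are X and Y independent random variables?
Marginal P(X) (row sums):
  P(X=0) = 1/24 + 1/8 = 1/6
  P(X=1) = 7/48 + 7/16 = 7/12
  P(X=2) = 1/16 + 3/16 = 1/4
Marginal P(Y) (column sums):
  P(Y=0) = 1/24 + 7/48 + 1/16 = 1/4
  P(Y=1) = 1/8 + 7/16 + 3/16 = 3/4

X and Y are independent iff P(X=i,Y=j) = P(X=i)·P(Y=j) for every cell.
  P(X=0)·P(Y=0) = 1/6 × 1/4 = 1/24 = P(X=0,Y=0) ✓
  P(X=0)·P(Y=1) = 1/6 × 3/4 = 1/8 = P(X=0,Y=1) ✓
  P(X=1)·P(Y=0) = 7/12 × 1/4 = 7/48 = P(X=1,Y=0) ✓
  P(X=1)·P(Y=1) = 7/12 × 3/4 = 7/16 = P(X=1,Y=1) ✓
  P(X=2)·P(Y=0) = 1/4 × 1/4 = 1/16 = P(X=2,Y=0) ✓
  P(X=2)·P(Y=1) = 1/4 × 3/4 = 3/16 = P(X=2,Y=1) ✓

Yes, X and Y are independent: every cell factors, so I(X;Y) = 0 bits.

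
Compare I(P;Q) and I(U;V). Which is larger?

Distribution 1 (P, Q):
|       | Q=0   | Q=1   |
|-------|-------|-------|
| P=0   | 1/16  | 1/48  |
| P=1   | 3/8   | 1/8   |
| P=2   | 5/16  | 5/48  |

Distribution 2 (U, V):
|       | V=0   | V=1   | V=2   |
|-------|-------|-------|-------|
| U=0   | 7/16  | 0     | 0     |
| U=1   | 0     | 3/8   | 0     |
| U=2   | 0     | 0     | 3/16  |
Distribution 1 (P, Q):
Marginal P(P) (row sums):
  P(P=0) = 1/16 + 1/48 = 1/12
  P(P=1) = 3/8 + 1/8 = 1/2
  P(P=2) = 5/16 + 5/48 = 5/12
Marginal P(Q) (column sums):
  P(Q=0) = 1/16 + 3/8 + 5/16 = 3/4
  P(Q=1) = 1/48 + 1/8 + 5/48 = 1/4

H(P) = -[(1/12)·log₂(1/12) + (1/2)·log₂(1/2) + (5/12)·log₂(5/12)]
  = 0.2987 + 0.5000 + 0.5263
  = 1.3250 bits
H(Q) = -[(3/4)·log₂(3/4) + (1/4)·log₂(1/4)]
  = 0.3113 + 0.5000
  = 0.8113 bits
H(P,Q) = -[(1/16)·log₂(1/16) + (1/48)·log₂(1/48) + (3/8)·log₂(3/8) + (1/8)·log₂(1/8) + (5/16)·log₂(5/16) + (5/48)·log₂(5/48)]
  = 0.2500 + 0.1164 + 0.5306 + 0.3750 + 0.5244 + 0.3399
  = 2.1363 bits

I(P;Q) = H(P) + H(Q) - H(P,Q)
  = 1.3250 + 0.8113 - 2.1363
  = 0.0000 bits

Distribution 2 (U, V):
Marginal P(U) (row sums):
  P(U=0) = 7/16 + 0 + 0 = 7/16
  P(U=1) = 0 + 3/8 + 0 = 3/8
  P(U=2) = 0 + 0 + 3/16 = 3/16
Marginal P(V) (column sums):
  P(V=0) = 7/16 + 0 + 0 = 7/16
  P(V=1) = 0 + 3/8 + 0 = 3/8
  P(V=2) = 0 + 0 + 3/16 = 3/16

H(U) = -[(7/16)·log₂(7/16) + (3/8)·log₂(3/8) + (3/16)·log₂(3/16)]
  = 0.5218 + 0.5306 + 0.4528
  = 1.5052 bits
H(V) = -[(7/16)·log₂(7/16) + (3/8)·log₂(3/8) + (3/16)·log₂(3/16)]
  = 0.5218 + 0.5306 + 0.4528
  = 1.5052 bits
H(U,V) = -[(7/16)·log₂(7/16) + (3/8)·log₂(3/8) + (3/16)·log₂(3/16)]
  = 0.5218 + 0.5306 + 0.4528
  = 1.5052 bits

I(U;V) = H(U) + H(V) - H(U,V)
  = 1.5052 + 1.5052 - 1.5052
  = 1.5052 bits

I(U;V) = 1.5052 bits > I(P;Q) = 0.0000 bits, so (U, V) has the higher mutual information (stronger dependence).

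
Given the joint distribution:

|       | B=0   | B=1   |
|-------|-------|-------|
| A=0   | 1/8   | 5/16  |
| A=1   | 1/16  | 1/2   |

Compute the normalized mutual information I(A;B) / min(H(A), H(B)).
Marginal P(A) (row sums):
  P(A=0) = 1/8 + 5/16 = 7/16
  P(A=1) = 1/16 + 1/2 = 9/16
Marginal P(B) (column sums):
  P(B=0) = 1/8 + 1/16 = 3/16
  P(B=1) = 5/16 + 1/2 = 13/16

H(A) = -[(7/16)·log₂(7/16) + (9/16)·log₂(9/16)]
  = 0.5218 + 0.4669
  = 0.9887 bits
H(B) = -[(3/16)·log₂(3/16) + (13/16)·log₂(13/16)]
  = 0.4528 + 0.2434
  = 0.6962 bits
H(A,B) = -[(1/8)·log₂(1/8) + (5/16)·log₂(5/16) + (1/16)·log₂(1/16) + (1/2)·log₂(1/2)]
  = 0.3750 + 0.5244 + 0.2500 + 0.5000
  = 1.6494 bits

I(A;B) = H(A) + H(B) - H(A,B)
  = 0.9887 + 0.6962 - 1.6494
  = 0.0355 bits

min(H(A), H(B)) = min(0.9887, 0.6962) = 0.6962 bits
Normalized MI = 0.0355 / 0.6962 = 0.0510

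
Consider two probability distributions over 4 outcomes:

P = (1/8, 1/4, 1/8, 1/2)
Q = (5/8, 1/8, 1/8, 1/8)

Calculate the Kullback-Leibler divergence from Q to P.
D(P||Q) = Σ P(i) log₂(P(i)/Q(i))
  i=0: (1/8) × log₂((1/8)/(5/8)) = (1/8) × log₂(1/5) = -0.2902
  i=1: (1/4) × log₂((1/4)/(1/8)) = (1/4) × log₂(2) = 0.2500
  i=2: (1/8) × log₂((1/8)/(1/8)) = (1/8) × log₂(1) = 0.0000
  i=3: (1/2) × log₂((1/2)/(1/8)) = (1/2) × log₂(4) = 1.0000
D(P||Q) = -0.2902 + 0.2500 + 0.0000 + 1.0000
  = 0.9598 bits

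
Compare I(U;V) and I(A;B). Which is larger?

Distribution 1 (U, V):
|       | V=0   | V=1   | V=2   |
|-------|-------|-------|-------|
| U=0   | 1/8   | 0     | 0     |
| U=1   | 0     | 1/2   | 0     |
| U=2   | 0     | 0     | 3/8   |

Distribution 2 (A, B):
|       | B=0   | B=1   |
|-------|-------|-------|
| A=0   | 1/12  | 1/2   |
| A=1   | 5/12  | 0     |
Distribution 1 (U, V):
Marginal P(U) (row sums):
  P(U=0) = 1/8 + 0 + 0 = 1/8
  P(U=1) = 0 + 1/2 + 0 = 1/2
  P(U=2) = 0 + 0 + 3/8 = 3/8
Marginal P(V) (column sums):
  P(V=0) = 1/8 + 0 + 0 = 1/8
  P(V=1) = 0 + 1/2 + 0 = 1/2
  P(V=2) = 0 + 0 + 3/8 = 3/8

H(U) = -[(1/8)·log₂(1/8) + (1/2)·log₂(1/2) + (3/8)·log₂(3/8)]
  = 0.3750 + 0.5000 + 0.5306
  = 1.4056 bits
H(V) = -[(1/8)·log₂(1/8) + (1/2)·log₂(1/2) + (3/8)·log₂(3/8)]
  = 0.3750 + 0.5000 + 0.5306
  = 1.4056 bits
H(U,V) = -[(1/8)·log₂(1/8) + (1/2)·log₂(1/2) + (3/8)·log₂(3/8)]
  = 0.3750 + 0.5000 + 0.5306
  = 1.4056 bits

I(U;V) = H(U) + H(V) - H(U,V)
  = 1.4056 + 1.4056 - 1.4056
  = 1.4056 bits

Distribution 2 (A, B):
Marginal P(A) (row sums):
  P(A=0) = 1/12 + 1/2 = 7/12
  P(A=1) = 5/12 + 0 = 5/12
Marginal P(B) (column sums):
  P(B=0) = 1/12 + 5/12 = 1/2
  P(B=1) = 1/2 + 0 = 1/2

H(A) = -[(7/12)·log₂(7/12) + (5/12)·log₂(5/12)]
  = 0.4536 + 0.5263
  = 0.9799 bits
H(B) = -[(1/2)·log₂(1/2) + (1/2)·log₂(1/2)]
  = 0.5000 + 0.5000
  = 1.0000 bits
H(A,B) = -[(1/12)·log₂(1/12) + (1/2)·log₂(1/2) + (5/12)·log₂(5/12)]
  = 0.2987 + 0.5000 + 0.5263
  = 1.3250 bits

I(A;B) = H(A) + H(B) - H(A,B)
  = 0.9799 + 1.0000 - 1.3250
  = 0.6549 bits

I(U;V) = 1.4056 bits > I(A;B) = 0.6549 bits, so (U, V) has the higher mutual information (stronger dependence).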